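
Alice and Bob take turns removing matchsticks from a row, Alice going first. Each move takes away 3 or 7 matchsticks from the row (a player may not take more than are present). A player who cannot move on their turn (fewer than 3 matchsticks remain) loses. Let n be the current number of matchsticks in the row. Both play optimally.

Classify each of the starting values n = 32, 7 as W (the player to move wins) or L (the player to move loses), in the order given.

32: L, 7: W

Label each position W (a win for the player to move) or L (a loss). A position with no legal move is L; any other position is W exactly when some move reaches an L, and L when every move reaches a W.
n=0: no move → L
n=1: no move → L
n=2: no move → L
n=3: can move to 0, which is L ⇒ W
n=4: can move to 1, which is L ⇒ W
n=5: can move to 2, which is L ⇒ W
n=6: the only move is to 3(W), a W ⇒ L
n=7: can move to 0, which is L ⇒ W
n=8: can move to 1, which is L ⇒ W
n=9: can move to 6, which is L ⇒ W
n=10: moves to 7(W), 3(W); every one is W ⇒ L
n=11: moves to 8(W), 4(W); every one is W ⇒ L
n=12: moves to 9(W), 5(W); every one is W ⇒ L
n=13: can move to 10, which is L ⇒ W
n=14: can move to 11, which is L ⇒ W
n=15: can move to 12, which is L ⇒ W
n=16: moves to 13(W), 9(W); every one is W ⇒ L
n=17: can move to 10, which is L ⇒ W
n=18: can move to 11, which is L ⇒ W
n=19: can move to 16, which is L ⇒ W
n=20: moves to 17(W), 13(W); every one is W ⇒ L
n=21: moves to 18(W), 14(W); every one is W ⇒ L
n=22: moves to 19(W), 15(W); every one is W ⇒ L
n=23: can move to 20, which is L ⇒ W
n=24: can move to 21, which is L ⇒ W
n=25: can move to 22, which is L ⇒ W
n=26: moves to 23(W), 19(W); every one is W ⇒ L
n=27: can move to 20, which is L ⇒ W
n=28: can move to 21, which is L ⇒ W
n=29: can move to 26, which is L ⇒ W
n=30: moves to 27(W), 23(W); every one is W ⇒ L
n=31: moves to 28(W), 24(W); every one is W ⇒ L
n=32: moves to 29(W), 25(W); every one is W ⇒ L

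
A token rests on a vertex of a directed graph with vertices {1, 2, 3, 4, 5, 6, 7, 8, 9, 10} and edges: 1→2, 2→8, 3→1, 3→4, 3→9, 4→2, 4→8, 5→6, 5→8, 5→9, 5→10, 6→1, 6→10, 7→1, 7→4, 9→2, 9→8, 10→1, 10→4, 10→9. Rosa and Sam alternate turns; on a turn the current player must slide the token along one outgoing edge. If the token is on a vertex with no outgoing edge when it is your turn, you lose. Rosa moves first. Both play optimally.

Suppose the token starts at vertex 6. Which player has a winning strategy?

Rosa wins.

Work bottom-up. With no move the player to move loses. Otherwise the position is W if at least one move leads to an L position for the opponent, and L if every move leads to a W.
Every edge goes from a vertex to one that appears earlier in the order 8, 2, 9, 1, 4, 10, 6, 5, 7, 3, so processing vertices in that order labels each vertex after all of its successors.
8: no outgoing edge → L
2: W (go to 8, an L position)
9: W (go to 8, an L position)
1: L (sole option 2(W) is W)
4: W (go to 8, an L position)
10: W (go to 1, an L position)
6: W (go to 1, an L position)
5: W (go to 8, an L position)
7: W (go to 1, an L position)
3: W (go to 1, an L position)
From 6 Rosa can move to 1, reaching an L position.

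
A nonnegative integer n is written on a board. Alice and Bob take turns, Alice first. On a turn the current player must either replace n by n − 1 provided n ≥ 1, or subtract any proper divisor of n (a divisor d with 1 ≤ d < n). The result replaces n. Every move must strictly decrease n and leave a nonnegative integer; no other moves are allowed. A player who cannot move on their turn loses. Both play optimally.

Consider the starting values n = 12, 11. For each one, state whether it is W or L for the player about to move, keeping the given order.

Classify positions by backward induction: terminal positions (no move available) are L. From any other position, the mover wins iff some move reaches an L.
n=0: no move → L
n=1: W (go to 0, an L position)
n=2: L (sole option 1(W) is W)
n=3: W (go to 2, an L position)
n=4: W (go to 2, an L position)
n=5: L (sole option 4(W) is W)
n=6: W (go to 5, an L position)
n=7: L (sole option 6(W) is W)
n=8: W (go to 7, an L position)
n=9: L (options 6(W), 8(W) are all W)
n=10: W (go to 5, an L position)
n=11: L (sole option 10(W) is W)
n=12: W (go to 9, an L position)

12: W, 11: L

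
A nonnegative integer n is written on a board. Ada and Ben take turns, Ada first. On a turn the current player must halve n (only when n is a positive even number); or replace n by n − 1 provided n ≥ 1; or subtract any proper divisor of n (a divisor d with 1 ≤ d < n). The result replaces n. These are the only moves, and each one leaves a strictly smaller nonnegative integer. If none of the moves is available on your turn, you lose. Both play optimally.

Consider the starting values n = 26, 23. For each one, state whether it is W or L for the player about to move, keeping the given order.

26: W, 23: L

Compute win/loss labels from the base case upward. A position with no move is L. Any other position is W if it can reach an L in one move, else L.
n=0: no move → L
n=1: can move to 0, which is L ⇒ W
n=2: the only move is to 1(W), a W ⇒ L
n=3: can move to 2, which is L ⇒ W
n=4: can move to 2, which is L ⇒ W
n=5: the only move is to 4(W), a W ⇒ L
n=6: can move to 5, which is L ⇒ W
n=7: the only move is to 6(W), a W ⇒ L
n=8: can move to 7, which is L ⇒ W
n=9: moves to 6(W), 8(W); every one is W ⇒ L
n=10: can move to 5, which is L ⇒ W
n=11: the only move is to 10(W), a W ⇒ L
n=12: can move to 9, which is L ⇒ W
n=13: the only move is to 12(W), a W ⇒ L
n=14: can move to 7, which is L ⇒ W
n=15: moves to 10(W), 12(W), 14(W); every one is W ⇒ L
n=16: can move to 15, which is L ⇒ W
n=17: the only move is to 16(W), a W ⇒ L
n=18: can move to 9, which is L ⇒ W
n=19: the only move is to 18(W), a W ⇒ L
n=20: can move to 15, which is L ⇒ W
n=21: moves to 14(W), 18(W), 20(W); every one is W ⇒ L
n=22: can move to 11, which is L ⇒ W
n=23: the only move is to 22(W), a W ⇒ L
n=24: can move to 21, which is L ⇒ W
n=25: moves to 20(W), 24(W); every one is W ⇒ L
n=26: can move to 13, which is L ⇒ W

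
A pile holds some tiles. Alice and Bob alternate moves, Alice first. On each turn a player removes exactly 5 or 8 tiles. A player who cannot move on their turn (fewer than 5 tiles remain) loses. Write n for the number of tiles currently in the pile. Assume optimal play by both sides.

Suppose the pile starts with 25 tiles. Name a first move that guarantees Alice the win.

Remove 8, leaving 17.

Work bottom-up. With no move the player to move loses. Otherwise the position is W if at least one move leads to an L position for the opponent, and L if every move leads to a W.
n=0: no move → L
n=1: no move → L
n=2: no move → L
n=3: no move → L
n=4: no move → L
n=5: reaches L-position 0 → W
n=6: reaches L-position 1 → W
n=7: reaches L-position 2 → W
n=8: reaches L-position 3 → W
n=9: reaches L-position 4 → W
n=10: reaches L-position 2 → W
n=11: reaches L-position 3 → W
n=12: reaches L-position 4 → W
n=13: only reaches 8(W), 5(W), all W → L
n=14: only reaches 9(W), 6(W), all W → L
n=15: only reaches 10(W), 7(W), all W → L
n=16: only reaches 11(W), 8(W), all W → L
n=17: only reaches 12(W), 9(W), all W → L
n=18: reaches L-position 13 → W
n=19: reaches L-position 14 → W
n=20: reaches L-position 15 → W
n=21: reaches L-position 16 → W
n=22: reaches L-position 17 → W
n=23: reaches L-position 15 → W
n=24: reaches L-position 16 → W
n=25: reaches L-position 17 → W
From 25, the L positions reachable in one move are: 17.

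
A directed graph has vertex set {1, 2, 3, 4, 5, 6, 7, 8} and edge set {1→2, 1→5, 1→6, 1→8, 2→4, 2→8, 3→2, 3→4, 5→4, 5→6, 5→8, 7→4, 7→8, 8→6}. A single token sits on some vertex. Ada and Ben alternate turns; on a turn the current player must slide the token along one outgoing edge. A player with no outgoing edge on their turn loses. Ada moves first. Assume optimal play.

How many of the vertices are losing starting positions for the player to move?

2

Work bottom-up. With no move the player to move loses. Otherwise the position is W if at least one move leads to an L position for the opponent, and L if every move leads to a W.
Every edge goes from a vertex to one that appears earlier in the order 6, 4, 8, 5, 7, 2, 1, 3, so processing vertices in that order labels each vertex after all of its successors.
6: no outgoing edge → L
4: no outgoing edge → L
8: can move to 6, which is L ⇒ W
5: can move to 4, which is L ⇒ W
7: can move to 4, which is L ⇒ W
2: can move to 4, which is L ⇒ W
1: can move to 6, which is L ⇒ W
3: can move to 4, which is L ⇒ W
The L vertices are 4, 6; that is 2 in all.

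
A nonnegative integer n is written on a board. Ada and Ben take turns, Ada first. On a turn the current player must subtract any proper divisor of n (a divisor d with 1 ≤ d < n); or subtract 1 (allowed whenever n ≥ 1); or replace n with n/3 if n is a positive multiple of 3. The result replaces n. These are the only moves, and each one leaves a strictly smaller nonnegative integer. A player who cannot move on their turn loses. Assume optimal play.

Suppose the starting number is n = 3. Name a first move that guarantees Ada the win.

Positions with no move are L. A position that does have a move is losing for the player to move precisely when every available move leads to a winning position for the opponent. Fill in the labels:
n=0: no move → L
n=1: can move to 0, which is L ⇒ W
n=2: the only move is to 1(W), a W ⇒ L
n=3: can move to 2, which is L ⇒ W
From 3, the L positions reachable in one move are: 2.

Move to 2.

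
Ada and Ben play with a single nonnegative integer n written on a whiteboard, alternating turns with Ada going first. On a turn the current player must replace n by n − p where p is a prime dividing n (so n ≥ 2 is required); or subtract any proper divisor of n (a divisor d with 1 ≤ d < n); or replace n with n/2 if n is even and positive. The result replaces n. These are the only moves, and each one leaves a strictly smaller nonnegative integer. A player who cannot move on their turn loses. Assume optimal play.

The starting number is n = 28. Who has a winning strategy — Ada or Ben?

Ada wins.

Build the W/L table. Terminal = L. A non-terminal position is W if it has a move to some L; otherwise it is L.
n=0: no move → L
n=1: no move → L
n=2: reaches L-position 0 → W
n=3: reaches L-position 0 → W
n=4: only reaches 2(W), 3(W), all W → L
n=5: reaches L-position 0 → W
n=6: reaches L-position 4 → W
n=7: reaches L-position 0 → W
n=8: reaches L-position 4 → W
n=9: only reaches 6(W), 8(W), all W → L
n=10: reaches L-position 9 → W
n=11: reaches L-position 0 → W
n=12: reaches L-position 9 → W
n=13: reaches L-position 0 → W
n=14: only reaches 7(W), 12(W), 13(W), all W → L
n=15: reaches L-position 14 → W
n=16: reaches L-position 14 → W
n=17: reaches L-position 0 → W
n=18: reaches L-position 9 → W
n=19: reaches L-position 0 → W
n=20: only reaches 10(W), 15(W), 16(W), 18(W), 19(W), all W → L
n=21: reaches L-position 14 → W
n=22: reaches L-position 20 → W
n=23: reaches L-position 0 → W
n=24: reaches L-position 20 → W
n=25: reaches L-position 20 → W
n=26: only reaches 13(W), 24(W), 25(W), all W → L
n=27: reaches L-position 26 → W
n=28: reaches L-position 14 → W
The starting position 28 is W: Ada should move to 14, handing over an L position.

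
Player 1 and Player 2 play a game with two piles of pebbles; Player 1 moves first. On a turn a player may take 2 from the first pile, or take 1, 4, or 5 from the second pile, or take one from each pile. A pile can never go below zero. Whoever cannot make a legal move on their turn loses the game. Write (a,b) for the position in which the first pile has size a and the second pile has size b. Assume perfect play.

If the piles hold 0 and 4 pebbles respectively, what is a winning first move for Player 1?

Label each position W (a win for the player to move) or L (a loss). A position with no legal move is L; any other position is W exactly when some move reaches an L, and L when every move reaches a W.
No move ever increases a pile, so every position that can arise here has a ≤ 0 and b ≤ 4; it is enough to label the cells with 0 ≤ a ≤ 0 and 0 ≤ b ≤ 4.
Every move lowers a or b (never raises either), so fill the grid row by row in increasing a, and left to right within a row: each cell's successors are then already labelled.
      b=0  b=1  b=2  b=3  b=4
a=0:    L    W    L    W    W
Cells with no legal move (terminal, hence L): (0,0).
The remaining L cells, each justified by listing all of its moves:
(0,2): the only move is to (0,1)(W), a W ⇒ L
Every other cell has at least one move into one of the L cells above, so it is W.
From (0,4), the L positions reachable in one move are: (0,0).

Move to (0,0).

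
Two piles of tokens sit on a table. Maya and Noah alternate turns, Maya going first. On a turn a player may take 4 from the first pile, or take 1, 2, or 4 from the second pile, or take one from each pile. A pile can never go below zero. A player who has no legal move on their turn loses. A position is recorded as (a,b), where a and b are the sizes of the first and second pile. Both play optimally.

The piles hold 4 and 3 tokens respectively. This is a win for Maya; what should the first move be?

Move to (0,3).

Label each position W (a win for the player to move) or L (a loss). A position with no legal move is L; any other position is W exactly when some move reaches an L, and L when every move reaches a W.
No move ever increases a pile, so every position that can arise here has a ≤ 4 and b ≤ 3; it is enough to label the cells with 0 ≤ a ≤ 4 and 0 ≤ b ≤ 3.
Every move lowers a or b (never raises either), so fill the grid row by row in increasing a, and left to right within a row: each cell's successors are then already labelled.
      b=0  b=1  b=2  b=3
a=0:    L    W    W    L
a=1:    L    W    W    L
a=2:    L    W    W    L
a=3:    L    W    W    L
a=4:    W    W    L    W
Cells with no legal move (terminal, hence L): (0,0), (1,0), (2,0), (3,0).
The remaining L cells, each justified by listing all of its moves:
(0,3): only reaches (0,2)(W), (0,1)(W), all W → L
(1,3): only reaches (1,2)(W), (1,1)(W), (0,2)(W), all W → L
(2,3): only reaches (2,2)(W), (2,1)(W), (1,2)(W), all W → L
(3,3): only reaches (3,2)(W), (3,1)(W), (2,2)(W), all W → L
(4,2): only reaches (0,2)(W), (4,1)(W), (4,0)(W), (3,1)(W), all W → L
Every other cell has at least one move into one of the L cells above, so it is W.
From (4,3), the L positions reachable in one move are: (0,3), (4,2). Any move reaching one of these is winning.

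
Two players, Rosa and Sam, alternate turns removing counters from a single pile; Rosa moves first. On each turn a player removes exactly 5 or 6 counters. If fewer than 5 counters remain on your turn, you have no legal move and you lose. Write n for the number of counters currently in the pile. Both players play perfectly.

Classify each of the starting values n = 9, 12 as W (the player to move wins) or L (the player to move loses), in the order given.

Label each position W (a win for the player to move) or L (a loss). A position with no legal move is L; any other position is W exactly when some move reaches an L, and L when every move reaches a W.
n=0: no move → L
n=1: no move → L
n=2: no move → L
n=3: no move → L
n=4: no move → L
n=5: reaches L-position 0 → W
n=6: reaches L-position 1 → W
n=7: reaches L-position 2 → W
n=8: reaches L-position 3 → W
n=9: reaches L-position 4 → W
n=10: reaches L-position 4 → W
n=11: only reaches 6(W), 5(W), all W → L
n=12: only reaches 7(W), 6(W), all W → L

9: W, 12: L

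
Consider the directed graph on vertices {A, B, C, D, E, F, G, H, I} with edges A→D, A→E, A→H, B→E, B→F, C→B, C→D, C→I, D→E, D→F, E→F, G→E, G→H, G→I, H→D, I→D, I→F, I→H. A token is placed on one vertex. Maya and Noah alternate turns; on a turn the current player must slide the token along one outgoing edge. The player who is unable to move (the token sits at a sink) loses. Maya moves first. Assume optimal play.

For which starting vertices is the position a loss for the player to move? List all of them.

C, F, H

Compute win/loss labels from the base case upward. A position with no move is L. Any other position is W if it can reach an L in one move, else L.
Every edge goes from a vertex to one that appears earlier in the order F, E, B, D, H, I, A, C, G, so processing vertices in that order labels each vertex after all of its successors.
F: no outgoing edge → L
E: →F(L), so W
B: →F(L), so W
D: →F(L), so W
H: →D(W) only, which is W, so L
I: →H(L), so W
A: →H(L), so W
C: →I(W), D(W), B(W) — all W, so L
G: →H(L), so W
The losing starting vertices are exactly the entries labelled L in this table (3 of them).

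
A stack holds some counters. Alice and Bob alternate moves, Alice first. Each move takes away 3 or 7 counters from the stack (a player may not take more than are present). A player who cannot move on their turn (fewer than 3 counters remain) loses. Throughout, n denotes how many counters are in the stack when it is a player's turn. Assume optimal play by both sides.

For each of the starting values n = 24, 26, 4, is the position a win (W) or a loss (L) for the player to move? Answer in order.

24: W, 26: L, 4: W

Use the standard recursion: the mover loses at a terminal position; elsewhere, the mover wins exactly when some move hands the opponent an L position.
n=0: no move → L
n=1: no move → L
n=2: no move → L
n=3: can move to 0, which is L ⇒ W
n=4: can move to 1, which is L ⇒ W
n=5: can move to 2, which is L ⇒ W
n=6: the only move is to 3(W), a W ⇒ L
n=7: can move to 0, which is L ⇒ W
n=8: can move to 1, which is L ⇒ W
n=9: can move to 6, which is L ⇒ W
n=10: moves to 7(W), 3(W); every one is W ⇒ L
n=11: moves to 8(W), 4(W); every one is W ⇒ L
n=12: moves to 9(W), 5(W); every one is W ⇒ L
n=13: can move to 10, which is L ⇒ W
n=14: can move to 11, which is L ⇒ W
n=15: can move to 12, which is L ⇒ W
n=16: moves to 13(W), 9(W); every one is W ⇒ L
n=17: can move to 10, which is L ⇒ W
n=18: can move to 11, which is L ⇒ W
n=19: can move to 16, which is L ⇒ W
n=20: moves to 17(W), 13(W); every one is W ⇒ L
n=21: moves to 18(W), 14(W); every one is W ⇒ L
n=22: moves to 19(W), 15(W); every one is W ⇒ L
n=23: can move to 20, which is L ⇒ W
n=24: can move to 21, which is L ⇒ W
n=25: can move to 22, which is L ⇒ W
n=26: moves to 23(W), 19(W); every one is W ⇒ L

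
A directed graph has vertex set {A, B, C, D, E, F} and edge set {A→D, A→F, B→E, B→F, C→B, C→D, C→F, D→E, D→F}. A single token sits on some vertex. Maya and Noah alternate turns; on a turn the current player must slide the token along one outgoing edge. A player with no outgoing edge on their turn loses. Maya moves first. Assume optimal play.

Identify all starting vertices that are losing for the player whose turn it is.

Label each position W (a win for the player to move) or L (a loss). A position with no legal move is L; any other position is W exactly when some move reaches an L, and L when every move reaches a W.
Every edge goes from a vertex to one that appears earlier in the order F, E, B, D, A, C, so processing vertices in that order labels each vertex after all of its successors.
F: no outgoing edge → L
E: no outgoing edge → L
B: →E(L), so W
D: →E(L), so W
A: →F(L), so W
C: →F(L), so W
The losing starting vertices are exactly the entries labelled L in this table (2 of them).

E, F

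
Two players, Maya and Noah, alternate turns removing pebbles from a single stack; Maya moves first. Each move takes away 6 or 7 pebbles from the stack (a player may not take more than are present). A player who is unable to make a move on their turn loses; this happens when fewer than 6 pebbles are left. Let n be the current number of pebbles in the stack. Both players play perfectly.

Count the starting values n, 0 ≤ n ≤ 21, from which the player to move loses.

12

Compute win/loss labels from the base case upward. A position with no move is L. Any other position is W if it can reach an L in one move, else L.
n=0: no move → L
n=1: no move → L
n=2: no move → L
n=3: no move → L
n=4: no move → L
n=5: no move → L
n=6: can move to 0, which is L ⇒ W
n=7: can move to 1, which is L ⇒ W
n=8: can move to 2, which is L ⇒ W
n=9: can move to 3, which is L ⇒ W
n=10: can move to 4, which is L ⇒ W
n=11: can move to 5, which is L ⇒ W
n=12: can move to 5, which is L ⇒ W
n=13: moves to 7(W), 6(W); every one is W ⇒ L
n=14: moves to 8(W), 7(W); every one is W ⇒ L
n=15: moves to 9(W), 8(W); every one is W ⇒ L
n=16: moves to 10(W), 9(W); every one is W ⇒ L
n=17: moves to 11(W), 10(W); every one is W ⇒ L
n=18: moves to 12(W), 11(W); every one is W ⇒ L
n=19: can move to 13, which is L ⇒ W
n=20: can move to 14, which is L ⇒ W
n=21: can move to 15, which is L ⇒ W
L entries with 0 ≤ n ≤ 21: n = 0, 1, 2, 3, 4, 5, 13, 14, 15, 16, 17, 18; that makes 12.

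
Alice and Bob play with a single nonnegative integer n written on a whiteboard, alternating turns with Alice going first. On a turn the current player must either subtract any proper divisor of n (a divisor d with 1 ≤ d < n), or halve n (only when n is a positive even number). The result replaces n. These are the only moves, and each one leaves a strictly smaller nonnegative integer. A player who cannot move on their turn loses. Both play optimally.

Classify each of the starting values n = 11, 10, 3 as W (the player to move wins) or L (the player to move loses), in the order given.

Use the standard recursion: the mover loses at a terminal position; elsewhere, the mover wins exactly when some move hands the opponent an L position.
n=0: no move → L
n=1: no move → L
n=2: reaches L-position 1 → W
n=3: only reaches 2(W), which is W → L
n=4: reaches L-position 3 → W
n=5: only reaches 4(W), which is W → L
n=6: reaches L-position 3 → W
n=7: only reaches 6(W), which is W → L
n=8: reaches L-position 7 → W
n=9: only reaches 6(W), 8(W), all W → L
n=10: reaches L-position 5 → W
n=11: only reaches 10(W), which is W → L

11: L, 10: W, 3: L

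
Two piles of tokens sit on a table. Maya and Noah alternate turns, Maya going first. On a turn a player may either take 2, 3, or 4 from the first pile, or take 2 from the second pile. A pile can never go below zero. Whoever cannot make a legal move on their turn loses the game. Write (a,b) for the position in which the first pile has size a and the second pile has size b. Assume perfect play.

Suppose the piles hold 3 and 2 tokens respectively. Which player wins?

Noah wins.

Compute win/loss labels from the base case upward. A position with no move is L. Any other position is W if it can reach an L in one move, else L.
No move ever increases a pile, so every position that can arise here has a ≤ 3 and b ≤ 2; it is enough to label the cells with 0 ≤ a ≤ 3 and 0 ≤ b ≤ 2.
Every move lowers a or b (never raises either), so fill the grid row by row in increasing a, and left to right within a row: each cell's successors are then already labelled.
      b=0  b=1  b=2
a=0:    L    L    W
a=1:    L    L    W
a=2:    W    W    L
a=3:    W    W    L
Cells with no legal move (terminal, hence L): (0,0), (0,1), (1,0), (1,1).
The remaining L cells, each justified by listing all of its moves:
(2,2): moves to (0,2)(W), (2,0)(W); every one is W ⇒ L
(3,2): moves to (1,2)(W), (0,2)(W), (3,0)(W); every one is W ⇒ L
Every other cell has at least one move into one of the L cells above, so it is W.
The starting position (3,2) is L: whatever Maya does, the opponent receives a W position.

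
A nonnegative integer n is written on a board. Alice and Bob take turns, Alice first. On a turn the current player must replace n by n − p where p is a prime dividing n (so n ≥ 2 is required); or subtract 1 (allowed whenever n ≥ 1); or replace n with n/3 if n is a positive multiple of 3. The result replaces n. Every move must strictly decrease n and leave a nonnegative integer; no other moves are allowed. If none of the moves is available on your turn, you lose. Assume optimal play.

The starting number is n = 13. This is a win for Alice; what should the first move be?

Move to 0.

Classify positions by backward induction: terminal positions (no move available) are L. From any other position, the mover wins iff some move reaches an L.
n=0: no move → L
n=1: can move to 0, which is L ⇒ W
n=2: can move to 0, which is L ⇒ W
n=3: can move to 0, which is L ⇒ W
n=4: moves to 2(W), 3(W); every one is W ⇒ L
n=5: can move to 0, which is L ⇒ W
n=6: can move to 4, which is L ⇒ W
n=7: can move to 0, which is L ⇒ W
n=8: moves to 6(W), 7(W); every one is W ⇒ L
n=9: can move to 8, which is L ⇒ W
n=10: can move to 8, which is L ⇒ W
n=11: can move to 0, which is L ⇒ W
n=12: can move to 4, which is L ⇒ W
n=13: can move to 0, which is L ⇒ W
From 13, the L positions reachable in one move are: 0.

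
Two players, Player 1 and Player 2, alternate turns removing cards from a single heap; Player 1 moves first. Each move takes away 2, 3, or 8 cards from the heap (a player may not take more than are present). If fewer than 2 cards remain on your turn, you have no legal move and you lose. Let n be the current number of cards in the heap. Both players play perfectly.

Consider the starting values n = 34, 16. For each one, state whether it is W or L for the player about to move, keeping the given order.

34: W, 16: L

Positions with no move are L. A position that does have a move is losing for the player to move precisely when every available move leads to a winning position for the opponent. Fill in the labels:
n=0: no move → L
n=1: no move → L
n=2: can move to 0, which is L ⇒ W
n=3: can move to 1, which is L ⇒ W
n=4: can move to 1, which is L ⇒ W
n=5: moves to 3(W), 2(W); every one is W ⇒ L
n=6: moves to 4(W), 3(W); every one is W ⇒ L
n=7: can move to 5, which is L ⇒ W
n=8: can move to 6, which is L ⇒ W
n=9: can move to 6, which is L ⇒ W
n=10: moves to 8(W), 7(W), 2(W); every one is W ⇒ L
n=11: moves to 9(W), 8(W), 3(W); every one is W ⇒ L
n=12: can move to 10, which is L ⇒ W
n=13: can move to 11, which is L ⇒ W
n=14: can move to 11, which is L ⇒ W
n=15: moves to 13(W), 12(W), 7(W); every one is W ⇒ L
n=16: moves to 14(W), 13(W), 8(W); every one is W ⇒ L
n=17: can move to 15, which is L ⇒ W
n=18: can move to 16, which is L ⇒ W
n=19: can move to 16, which is L ⇒ W
n=20: moves to 18(W), 17(W), 12(W); every one is W ⇒ L
n=21: moves to 19(W), 18(W), 13(W); every one is W ⇒ L
n=22: can move to 20, which is L ⇒ W
n=23: can move to 21, which is L ⇒ W
n=24: can move to 21, which is L ⇒ W
n=25: moves to 23(W), 22(W), 17(W); every one is W ⇒ L
n=26: moves to 24(W), 23(W), 18(W); every one is W ⇒ L
n=27: can move to 25, which is L ⇒ W
n=28: can move to 26, which is L ⇒ W
n=29: can move to 26, which is L ⇒ W
n=30: moves to 28(W), 27(W), 22(W); every one is W ⇒ L
n=31: moves to 29(W), 28(W), 23(W); every one is W ⇒ L
n=32: can move to 30, which is L ⇒ W
n=33: can move to 31, which is L ⇒ W
n=34: can move to 31, which is L ⇒ W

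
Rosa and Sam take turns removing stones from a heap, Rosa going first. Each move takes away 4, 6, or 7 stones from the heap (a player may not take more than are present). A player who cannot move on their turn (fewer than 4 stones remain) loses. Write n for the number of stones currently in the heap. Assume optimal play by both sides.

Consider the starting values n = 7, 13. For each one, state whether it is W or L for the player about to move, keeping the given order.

Classify positions by backward induction: terminal positions (no move available) are L. From any other position, the mover wins iff some move reaches an L.
n=0: no move → L
n=1: no move → L
n=2: no move → L
n=3: no move → L
n=4: reaches L-position 0 → W
n=5: reaches L-position 1 → W
n=6: reaches L-position 2 → W
n=7: reaches L-position 3 → W
n=8: reaches L-position 2 → W
n=9: reaches L-position 3 → W
n=10: reaches L-position 3 → W
n=11: only reaches 7(W), 5(W), 4(W), all W → L
n=12: only reaches 8(W), 6(W), 5(W), all W → L
n=13: only reaches 9(W), 7(W), 6(W), all W → L

7: W, 13: L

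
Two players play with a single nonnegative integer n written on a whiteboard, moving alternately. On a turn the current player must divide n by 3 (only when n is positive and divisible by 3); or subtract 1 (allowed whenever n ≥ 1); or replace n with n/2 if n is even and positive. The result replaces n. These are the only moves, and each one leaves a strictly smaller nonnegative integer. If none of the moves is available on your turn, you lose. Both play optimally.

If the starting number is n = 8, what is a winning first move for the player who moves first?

Move to 7.

Work bottom-up. With no move the player to move loses. Otherwise the position is W if at least one move leads to an L position for the opponent, and L if every move leads to a W.
n=0: no move → L
n=1: reaches L-position 0 → W
n=2: only reaches 1(W), which is W → L
n=3: reaches L-position 2 → W
n=4: reaches L-position 2 → W
n=5: only reaches 4(W), which is W → L
n=6: reaches L-position 2 → W
n=7: only reaches 6(W), which is W → L
n=8: reaches L-position 7 → W
From 8, the L positions reachable in one move are: 7.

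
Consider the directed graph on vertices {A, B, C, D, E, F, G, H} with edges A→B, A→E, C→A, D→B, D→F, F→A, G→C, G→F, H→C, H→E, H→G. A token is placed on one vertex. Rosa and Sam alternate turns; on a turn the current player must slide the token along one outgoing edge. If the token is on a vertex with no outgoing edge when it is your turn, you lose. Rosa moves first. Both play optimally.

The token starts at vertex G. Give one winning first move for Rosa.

Move to F.

Build the W/L table. Terminal = L. A non-terminal position is W if it has a move to some L; otherwise it is L.
Every edge goes from a vertex to one that appears earlier in the order B, E, A, C, F, G, H, D, so processing vertices in that order labels each vertex after all of its successors.
B: no outgoing edge → L
E: no outgoing edge → L
A: can move to E, which is L ⇒ W
C: the only move is to A(W), a W ⇒ L
F: the only move is to A(W), a W ⇒ L
G: can move to F, which is L ⇒ W
H: can move to C, which is L ⇒ W
D: can move to F, which is L ⇒ W
From G, the L positions reachable in one move are: F, C. Any move reaching one of these is winning.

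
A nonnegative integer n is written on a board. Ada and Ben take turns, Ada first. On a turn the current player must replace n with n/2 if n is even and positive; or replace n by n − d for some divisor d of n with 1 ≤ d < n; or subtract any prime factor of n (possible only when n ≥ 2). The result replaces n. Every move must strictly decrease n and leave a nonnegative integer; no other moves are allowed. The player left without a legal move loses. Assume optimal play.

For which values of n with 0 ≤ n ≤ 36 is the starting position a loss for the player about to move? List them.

0, 1, 4, 9, 14, 20, 26, 32, 35

Classify positions by backward induction: terminal positions (no move available) are L. From any other position, the mover wins iff some move reaches an L.
n=0: no move → L
n=1: no move → L
n=2: reaches L-position 0 → W
n=3: reaches L-position 0 → W
n=4: only reaches 2(W), 3(W), all W → L
n=5: reaches L-position 0 → W
n=6: reaches L-position 4 → W
n=7: reaches L-position 0 → W
n=8: reaches L-position 4 → W
n=9: only reaches 6(W), 8(W), all W → L
n=10: reaches L-position 9 → W
n=11: reaches L-position 0 → W
n=12: reaches L-position 9 → W
n=13: reaches L-position 0 → W
n=14: only reaches 7(W), 12(W), 13(W), all W → L
n=15: reaches L-position 14 → W
n=16: reaches L-position 14 → W
n=17: reaches L-position 0 → W
n=18: reaches L-position 9 → W
n=19: reaches L-position 0 → W
n=20: only reaches 10(W), 15(W), 16(W), 18(W), 19(W), all W → L
n=21: reaches L-position 14 → W
n=22: reaches L-position 20 → W
n=23: reaches L-position 0 → W
n=24: reaches L-position 20 → W
n=25: reaches L-position 20 → W
n=26: only reaches 13(W), 24(W), 25(W), all W → L
n=27: reaches L-position 26 → W
n=28: reaches L-position 14 → W
n=29: reaches L-position 0 → W
n=30: reaches L-position 20 → W
n=31: reaches L-position 0 → W
n=32: only reaches 16(W), 24(W), 28(W), 30(W), 31(W), all W → L
n=33: reaches L-position 32 → W
n=34: reaches L-position 32 → W
n=35: only reaches 28(W), 30(W), 34(W), all W → L
n=36: reaches L-position 32 → W
Reading off the rows marked L gives the requested list; there are 9 such values of n.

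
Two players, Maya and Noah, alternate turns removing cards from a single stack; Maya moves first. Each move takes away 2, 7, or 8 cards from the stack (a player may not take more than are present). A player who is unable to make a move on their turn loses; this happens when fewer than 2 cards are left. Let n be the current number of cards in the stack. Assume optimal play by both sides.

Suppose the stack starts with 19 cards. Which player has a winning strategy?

Work bottom-up. With no move the player to move loses. Otherwise the position is W if at least one move leads to an L position for the opponent, and L if every move leads to a W.
n=0: no move → L
n=1: no move → L
n=2: can move to 0, which is L ⇒ W
n=3: can move to 1, which is L ⇒ W
n=4: the only move is to 2(W), a W ⇒ L
n=5: the only move is to 3(W), a W ⇒ L
n=6: can move to 4, which is L ⇒ W
n=7: can move to 5, which is L ⇒ W
n=8: can move to 1, which is L ⇒ W
n=9: can move to 1, which is L ⇒ W
n=10: moves to 8(W), 3(W), 2(W); every one is W ⇒ L
n=11: can move to 4, which is L ⇒ W
n=12: can move to 10, which is L ⇒ W
n=13: can move to 5, which is L ⇒ W
n=14: moves to 12(W), 7(W), 6(W); every one is W ⇒ L
n=15: moves to 13(W), 8(W), 7(W); every one is W ⇒ L
n=16: can move to 14, which is L ⇒ W
n=17: can move to 15, which is L ⇒ W
n=18: can move to 10, which is L ⇒ W
n=19: moves to 17(W), 12(W), 11(W); every one is W ⇒ L
The starting position 19 is L: whatever Maya does, the opponent receives a W position.

Noah wins.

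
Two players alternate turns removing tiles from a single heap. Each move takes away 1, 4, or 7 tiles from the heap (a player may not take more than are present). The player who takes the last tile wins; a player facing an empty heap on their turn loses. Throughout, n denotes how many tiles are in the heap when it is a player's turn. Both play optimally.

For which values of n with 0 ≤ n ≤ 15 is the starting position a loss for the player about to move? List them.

0, 2, 5, 8, 10, 13

Use the standard recursion: the mover loses at a terminal position; elsewhere, the mover wins exactly when some move hands the opponent an L position.
n=0: no move → L
n=1: W (go to 0, an L position)
n=2: L (sole option 1(W) is W)
n=3: W (go to 2, an L position)
n=4: W (go to 0, an L position)
n=5: L (options 4(W), 1(W) are all W)
n=6: W (go to 5, an L position)
n=7: W (go to 0, an L position)
n=8: L (options 7(W), 4(W), 1(W) are all W)
n=9: W (go to 8, an L position)
n=10: L (options 9(W), 6(W), 3(W) are all W)
n=11: W (go to 10, an L position)
n=12: W (go to 8, an L position)
n=13: L (options 12(W), 9(W), 6(W) are all W)
n=14: W (go to 13, an L position)
n=15: W (go to 8, an L position)
The losing starting values of n are exactly the entries labelled L in this table (6 of them).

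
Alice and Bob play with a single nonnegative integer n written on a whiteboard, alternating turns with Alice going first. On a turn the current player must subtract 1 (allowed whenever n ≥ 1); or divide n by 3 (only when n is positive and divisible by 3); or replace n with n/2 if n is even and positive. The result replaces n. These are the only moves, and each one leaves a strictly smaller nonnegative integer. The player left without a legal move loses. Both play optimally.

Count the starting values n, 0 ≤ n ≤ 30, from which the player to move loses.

13

Classify positions by backward induction: terminal positions (no move available) are L. From any other position, the mover wins iff some move reaches an L.
n=0: no move → L
n=1: →0(L), so W
n=2: →1(W) only, which is W, so L
n=3: →2(L), so W
n=4: →2(L), so W
n=5: →4(W) only, which is W, so L
n=6: →2(L), so W
n=7: →6(W) only, which is W, so L
n=8: →7(L), so W
n=9: →3(W), 8(W) — all W, so L
n=10: →5(L), so W
n=11: →10(W) only, which is W, so L
n=12: →11(L), so W
n=13: →12(W) only, which is W, so L
n=14: →7(L), so W
n=15: →5(L), so W
n=16: →8(W), 15(W) — all W, so L
n=17: →16(L), so W
n=18: →9(L), so W
n=19: →18(W) only, which is W, so L
n=20: →19(L), so W
n=21: →7(L), so W
n=22: →11(L), so W
n=23: →22(W) only, which is W, so L
n=24: →23(L), so W
n=25: →24(W) only, which is W, so L
n=26: →13(L), so W
n=27: →9(L), so W
n=28: →14(W), 27(W) — all W, so L
n=29: →28(L), so W
n=30: →10(W), 15(W), 29(W) — all W, so L
L entries with 0 ≤ n ≤ 30: n = 0, 2, 5, 7, 9, 11, 13, 16, 19, 23, 25, 28, 30; that makes 13.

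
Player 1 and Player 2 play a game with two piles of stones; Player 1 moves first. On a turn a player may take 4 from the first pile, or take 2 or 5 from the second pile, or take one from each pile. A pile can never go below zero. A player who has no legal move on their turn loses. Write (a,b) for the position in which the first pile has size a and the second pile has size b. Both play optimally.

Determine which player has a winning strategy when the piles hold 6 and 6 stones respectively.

Use the standard recursion: the mover loses at a terminal position; elsewhere, the mover wins exactly when some move hands the opponent an L position.
No move ever increases a pile, so every position that can arise here has a ≤ 6 and b ≤ 6; it is enough to label the cells with 0 ≤ a ≤ 6 and 0 ≤ b ≤ 6.
Every move lowers a or b (never raises either), so fill the grid row by row in increasing a, and left to right within a row: each cell's successors are then already labelled.
      b=0  b=1  b=2  b=3  b=4  b=5  b=6
a=0:    L    L    W    W    L    W    W
a=1:    L    W    W    L    L    W    W
a=2:    L    W    W    L    W    W    L
a=3:    L    W    W    L    W    W    L
a=4:    W    W    L    L    W    W    L
a=5:    W    L    L    W    W    L    W
a=6:    W    L    W    W    L    L    W
Cells with no legal move (terminal, hence L): (0,0), (0,1), (1,0), (2,0), (3,0).
The remaining L cells, each justified by listing all of its moves:
(0,4): the only move is to (0,2)(W), a W ⇒ L
(1,3): moves to (1,1)(W), (0,2)(W); every one is W ⇒ L
(1,4): moves to (1,2)(W), (0,3)(W); every one is W ⇒ L
(2,3): moves to (2,1)(W), (1,2)(W); every one is W ⇒ L
(2,6): moves to (2,4)(W), (2,1)(W), (1,5)(W); every one is W ⇒ L
(3,3): moves to (3,1)(W), (2,2)(W); every one is W ⇒ L
(3,6): moves to (3,4)(W), (3,1)(W), (2,5)(W); every one is W ⇒ L
(4,2): moves to (0,2)(W), (4,0)(W), (3,1)(W); every one is W ⇒ L
(4,3): moves to (0,3)(W), (4,1)(W), (3,2)(W); every one is W ⇒ L
(4,6): moves to (0,6)(W), (4,4)(W), (4,1)(W), (3,5)(W); every one is W ⇒ L
(5,1): moves to (1,1)(W), (4,0)(W); every one is W ⇒ L
(5,2): moves to (1,2)(W), (5,0)(W), (4,1)(W); every one is W ⇒ L
(5,5): moves to (1,5)(W), (5,3)(W), (5,0)(W), (4,4)(W); every one is W ⇒ L
(6,1): moves to (2,1)(W), (5,0)(W); every one is W ⇒ L
(6,4): moves to (2,4)(W), (6,2)(W), (5,3)(W); every one is W ⇒ L
(6,5): moves to (2,5)(W), (6,3)(W), (6,0)(W), (5,4)(W); every one is W ⇒ L
Every other cell has at least one move into one of the L cells above, so it is W.
From (6,6) Player 1 can move to (2,6), reaching an L position.

Player 1 wins.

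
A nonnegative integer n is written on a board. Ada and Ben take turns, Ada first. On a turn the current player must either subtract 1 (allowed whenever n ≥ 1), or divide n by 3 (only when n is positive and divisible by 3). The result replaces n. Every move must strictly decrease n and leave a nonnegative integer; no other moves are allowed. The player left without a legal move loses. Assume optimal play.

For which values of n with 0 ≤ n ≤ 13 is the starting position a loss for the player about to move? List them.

Positions with no move are L. A position that does have a move is losing for the player to move precisely when every available move leads to a winning position for the opponent. Fill in the labels:
n=0: no move → L
n=1: can move to 0, which is L ⇒ W
n=2: the only move is to 1(W), a W ⇒ L
n=3: can move to 2, which is L ⇒ W
n=4: the only move is to 3(W), a W ⇒ L
n=5: can move to 4, which is L ⇒ W
n=6: can move to 2, which is L ⇒ W
n=7: the only move is to 6(W), a W ⇒ L
n=8: can move to 7, which is L ⇒ W
n=9: moves to 3(W), 8(W); every one is W ⇒ L
n=10: can move to 9, which is L ⇒ W
n=11: the only move is to 10(W), a W ⇒ L
n=12: can move to 4, which is L ⇒ W
n=13: the only move is to 12(W), a W ⇒ L
The losing starting values of n are exactly the entries labelled L in this table (7 of them).

0, 2, 4, 7, 9, 11, 13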